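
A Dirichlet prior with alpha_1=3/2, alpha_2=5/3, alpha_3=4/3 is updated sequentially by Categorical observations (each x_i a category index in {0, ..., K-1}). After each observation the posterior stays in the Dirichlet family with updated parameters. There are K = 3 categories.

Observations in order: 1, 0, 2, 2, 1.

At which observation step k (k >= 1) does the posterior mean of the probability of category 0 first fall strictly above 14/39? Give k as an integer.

k = 2

obs 1: x=1 → posterior Dirichlet(3/2, 8/3, 4/3)
obs 2: x=0 → posterior Dirichlet(5/2, 8/3, 4/3)
obs 3: x=2 → posterior Dirichlet(5/2, 8/3, 7/3)
obs 4: x=2 → posterior Dirichlet(5/2, 8/3, 10/3)
obs 5: x=1 → posterior Dirichlet(5/2, 11/3, 10/3)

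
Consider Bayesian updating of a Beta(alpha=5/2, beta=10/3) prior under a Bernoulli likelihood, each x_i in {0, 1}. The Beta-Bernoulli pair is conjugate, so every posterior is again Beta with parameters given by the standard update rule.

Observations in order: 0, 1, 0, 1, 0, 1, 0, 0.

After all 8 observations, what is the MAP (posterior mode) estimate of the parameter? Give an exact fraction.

27/71

obs 1: x=0 → posterior Beta(5/2, 13/3)
obs 2: x=1 → posterior Beta(7/2, 13/3)
obs 3: x=0 → posterior Beta(7/2, 16/3)
obs 4: x=1 → posterior Beta(9/2, 16/3)
obs 5: x=0 → posterior Beta(9/2, 19/3)
obs 6: x=1 → posterior Beta(11/2, 19/3)
obs 7: x=0 → posterior Beta(11/2, 22/3)
obs 8: x=0 → posterior Beta(11/2, 25/3)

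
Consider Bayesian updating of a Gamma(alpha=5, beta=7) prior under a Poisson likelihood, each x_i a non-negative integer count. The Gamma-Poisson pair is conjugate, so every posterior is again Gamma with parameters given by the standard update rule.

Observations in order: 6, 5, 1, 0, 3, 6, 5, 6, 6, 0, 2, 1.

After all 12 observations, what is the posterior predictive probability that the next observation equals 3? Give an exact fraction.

obs 1: x=6 → posterior Gamma(11, 8)
obs 2: x=5 → posterior Gamma(16, 9)
obs 3: x=1 → posterior Gamma(17, 10)
obs 4: x=0 → posterior Gamma(17, 11)
obs 5: x=3 → posterior Gamma(20, 12)
obs 6: x=6 → posterior Gamma(26, 13)
obs 7: x=5 → posterior Gamma(31, 14)
obs 8: x=6 → posterior Gamma(37, 15)
obs 9: x=6 → posterior Gamma(43, 16)
obs 10: x=0 → posterior Gamma(43, 17)
obs 11: x=2 → posterior Gamma(45, 18)
obs 12: x=1 → posterior Gamma(46, 19)

71860682527175487720338282356104575641268126138152028706700561/351843720888320000000000000000000000000000000000000000000000000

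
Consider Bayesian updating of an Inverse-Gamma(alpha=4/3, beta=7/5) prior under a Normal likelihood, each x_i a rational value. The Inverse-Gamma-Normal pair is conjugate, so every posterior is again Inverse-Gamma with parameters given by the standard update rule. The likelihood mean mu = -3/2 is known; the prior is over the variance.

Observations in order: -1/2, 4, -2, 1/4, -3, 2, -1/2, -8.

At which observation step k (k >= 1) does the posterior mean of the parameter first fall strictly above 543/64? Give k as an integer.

obs 1: x=-1/2 → posterior Inverse-Gamma(11/6, 19/10)
obs 2: x=4 → posterior Inverse-Gamma(7/3, 681/40)
obs 3: x=-2 → posterior Inverse-Gamma(17/6, 343/20)
obs 4: x=1/4 → posterior Inverse-Gamma(10/3, 2989/160)
obs 5: x=-3 → posterior Inverse-Gamma(23/6, 3169/160)
obs 6: x=2 → posterior Inverse-Gamma(13/3, 4149/160)
obs 7: x=-1/2 → posterior Inverse-Gamma(29/6, 4229/160)
obs 8: x=-8 → posterior Inverse-Gamma(16/3, 7609/160)

k = 2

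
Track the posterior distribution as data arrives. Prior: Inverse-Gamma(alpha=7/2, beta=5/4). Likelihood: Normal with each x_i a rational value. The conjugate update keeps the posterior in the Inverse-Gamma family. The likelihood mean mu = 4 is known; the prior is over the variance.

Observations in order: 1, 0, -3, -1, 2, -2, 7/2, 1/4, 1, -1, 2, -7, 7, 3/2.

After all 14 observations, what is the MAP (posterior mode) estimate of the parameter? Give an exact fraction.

5281/368

obs 1: x=1 → posterior Inverse-Gamma(4, 23/4)
obs 2: x=0 → posterior Inverse-Gamma(9/2, 55/4)
obs 3: x=-3 → posterior Inverse-Gamma(5, 153/4)
obs 4: x=-1 → posterior Inverse-Gamma(11/2, 203/4)
obs 5: x=2 → posterior Inverse-Gamma(6, 211/4)
obs 6: x=-2 → posterior Inverse-Gamma(13/2, 283/4)
obs 7: x=7/2 → posterior Inverse-Gamma(7, 567/8)
obs 8: x=1/4 → posterior Inverse-Gamma(15/2, 2493/32)
obs 9: x=1 → posterior Inverse-Gamma(8, 2637/32)
obs 10: x=-1 → posterior Inverse-Gamma(17/2, 3037/32)
obs 11: x=2 → posterior Inverse-Gamma(9, 3101/32)
obs 12: x=-7 → posterior Inverse-Gamma(19/2, 5037/32)
obs 13: x=7 → posterior Inverse-Gamma(10, 5181/32)
obs 14: x=3/2 → posterior Inverse-Gamma(21/2, 5281/32)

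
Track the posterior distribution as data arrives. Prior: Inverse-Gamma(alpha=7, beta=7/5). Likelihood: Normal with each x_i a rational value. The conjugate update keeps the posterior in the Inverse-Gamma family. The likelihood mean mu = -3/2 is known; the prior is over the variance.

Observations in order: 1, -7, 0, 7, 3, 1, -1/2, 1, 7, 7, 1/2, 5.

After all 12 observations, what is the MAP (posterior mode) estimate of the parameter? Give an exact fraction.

obs 1: x=1 → posterior Inverse-Gamma(15/2, 181/40)
obs 2: x=-7 → posterior Inverse-Gamma(8, 393/20)
obs 3: x=0 → posterior Inverse-Gamma(17/2, 831/40)
obs 4: x=7 → posterior Inverse-Gamma(9, 569/10)
obs 5: x=3 → posterior Inverse-Gamma(19/2, 2681/40)
obs 6: x=1 → posterior Inverse-Gamma(10, 1403/20)
obs 7: x=-1/2 → posterior Inverse-Gamma(21/2, 1413/20)
obs 8: x=1 → posterior Inverse-Gamma(11, 2951/40)
obs 9: x=7 → posterior Inverse-Gamma(23/2, 1099/10)
obs 10: x=7 → posterior Inverse-Gamma(12, 5841/40)
obs 11: x=1/2 → posterior Inverse-Gamma(25/2, 5921/40)
obs 12: x=5 → posterior Inverse-Gamma(13, 3383/20)

3383/280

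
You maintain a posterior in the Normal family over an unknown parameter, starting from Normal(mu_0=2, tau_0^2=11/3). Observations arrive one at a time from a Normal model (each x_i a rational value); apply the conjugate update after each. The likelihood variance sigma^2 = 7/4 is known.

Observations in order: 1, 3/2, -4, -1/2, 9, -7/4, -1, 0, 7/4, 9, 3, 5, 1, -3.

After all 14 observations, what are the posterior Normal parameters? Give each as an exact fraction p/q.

mu_0=138/91, tau_0^2=11/91

obs 1: x=1 → posterior Normal(86/65, 77/65)
obs 2: x=3/2 → posterior Normal(152/109, 77/109)
obs 3: x=-4 → posterior Normal(-8/51, 77/153)
obs 4: x=-1/2 → posterior Normal(-46/197, 77/197)
obs 5: x=9 → posterior Normal(350/241, 77/241)
obs 6: x=-7/4 → posterior Normal(91/95, 77/285)
obs 7: x=-1 → posterior Normal(229/329, 11/47)
obs 8: x=0 → posterior Normal(229/373, 77/373)
obs 9: x=7/4 → posterior Normal(102/139, 77/417)
obs 10: x=9 → posterior Normal(702/461, 77/461)
obs 11: x=3 → posterior Normal(834/505, 77/505)
obs 12: x=5 → posterior Normal(1054/549, 77/549)
obs 13: x=1 → posterior Normal(1098/593, 77/593)
obs 14: x=-3 → posterior Normal(138/91, 11/91)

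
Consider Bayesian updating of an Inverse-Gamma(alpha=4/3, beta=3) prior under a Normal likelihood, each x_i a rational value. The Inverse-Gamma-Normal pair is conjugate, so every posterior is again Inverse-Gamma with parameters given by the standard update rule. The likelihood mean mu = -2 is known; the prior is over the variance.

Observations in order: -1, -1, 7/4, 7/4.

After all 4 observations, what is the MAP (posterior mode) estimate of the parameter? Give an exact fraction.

obs 1: x=-1 → posterior Inverse-Gamma(11/6, 7/2)
obs 2: x=-1 → posterior Inverse-Gamma(7/3, 4)
obs 3: x=7/4 → posterior Inverse-Gamma(17/6, 353/32)
obs 4: x=7/4 → posterior Inverse-Gamma(10/3, 289/16)

867/208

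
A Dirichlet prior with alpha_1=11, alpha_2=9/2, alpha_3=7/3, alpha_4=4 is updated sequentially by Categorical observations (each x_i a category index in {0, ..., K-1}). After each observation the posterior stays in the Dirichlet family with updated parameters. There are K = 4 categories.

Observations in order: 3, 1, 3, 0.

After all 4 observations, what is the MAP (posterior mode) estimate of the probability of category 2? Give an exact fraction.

8/131

obs 1: x=3 → posterior Dirichlet(11, 9/2, 7/3, 5)
obs 2: x=1 → posterior Dirichlet(11, 11/2, 7/3, 5)
obs 3: x=3 → posterior Dirichlet(11, 11/2, 7/3, 6)
obs 4: x=0 → posterior Dirichlet(12, 11/2, 7/3, 6)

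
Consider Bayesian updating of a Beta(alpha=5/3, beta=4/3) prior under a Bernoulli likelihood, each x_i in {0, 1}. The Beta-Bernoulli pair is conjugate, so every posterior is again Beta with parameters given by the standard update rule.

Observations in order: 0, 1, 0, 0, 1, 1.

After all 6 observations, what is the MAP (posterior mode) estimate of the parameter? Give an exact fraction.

obs 1: x=0 → posterior Beta(5/3, 7/3)
obs 2: x=1 → posterior Beta(8/3, 7/3)
obs 3: x=0 → posterior Beta(8/3, 10/3)
obs 4: x=0 → posterior Beta(8/3, 13/3)
obs 5: x=1 → posterior Beta(11/3, 13/3)
obs 6: x=1 → posterior Beta(14/3, 13/3)

11/21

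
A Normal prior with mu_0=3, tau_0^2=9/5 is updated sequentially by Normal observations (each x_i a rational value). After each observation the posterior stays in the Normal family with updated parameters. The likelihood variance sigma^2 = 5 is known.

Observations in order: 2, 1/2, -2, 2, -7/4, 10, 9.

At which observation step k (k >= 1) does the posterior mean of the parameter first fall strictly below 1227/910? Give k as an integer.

obs 1: x=2 → posterior Normal(93/34, 45/34)
obs 2: x=1/2 → posterior Normal(195/86, 45/43)
obs 3: x=-2 → posterior Normal(159/104, 45/52)
obs 4: x=2 → posterior Normal(195/122, 45/61)
obs 5: x=-7/4 → posterior Normal(327/280, 9/14)
obs 6: x=10 → posterior Normal(687/316, 45/79)
obs 7: x=9 → posterior Normal(1011/352, 45/88)

k = 5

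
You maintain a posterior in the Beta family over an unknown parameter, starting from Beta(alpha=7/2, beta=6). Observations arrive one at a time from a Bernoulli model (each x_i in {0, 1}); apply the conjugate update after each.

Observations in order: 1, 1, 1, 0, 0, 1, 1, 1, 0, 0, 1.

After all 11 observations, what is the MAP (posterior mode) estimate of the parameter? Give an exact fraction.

19/37

obs 1: x=1 → posterior Beta(9/2, 6)
obs 2: x=1 → posterior Beta(11/2, 6)
obs 3: x=1 → posterior Beta(13/2, 6)
obs 4: x=0 → posterior Beta(13/2, 7)
obs 5: x=0 → posterior Beta(13/2, 8)
obs 6: x=1 → posterior Beta(15/2, 8)
obs 7: x=1 → posterior Beta(17/2, 8)
obs 8: x=1 → posterior Beta(19/2, 8)
obs 9: x=0 → posterior Beta(19/2, 9)
obs 10: x=0 → posterior Beta(19/2, 10)
obs 11: x=1 → posterior Beta(21/2, 10)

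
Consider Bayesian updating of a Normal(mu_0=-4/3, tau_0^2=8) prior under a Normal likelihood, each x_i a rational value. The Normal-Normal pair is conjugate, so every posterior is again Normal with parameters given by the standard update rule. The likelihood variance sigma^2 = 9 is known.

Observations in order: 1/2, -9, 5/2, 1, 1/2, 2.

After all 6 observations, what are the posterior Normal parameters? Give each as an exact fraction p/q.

obs 1: x=1/2 → posterior Normal(-8/17, 72/17)
obs 2: x=-9 → posterior Normal(-16/5, 72/25)
obs 3: x=5/2 → posterior Normal(-20/11, 24/11)
obs 4: x=1 → posterior Normal(-52/41, 72/41)
obs 5: x=1/2 → posterior Normal(-48/49, 72/49)
obs 6: x=2 → posterior Normal(-32/57, 24/19)

mu_0=-32/57, tau_0^2=24/19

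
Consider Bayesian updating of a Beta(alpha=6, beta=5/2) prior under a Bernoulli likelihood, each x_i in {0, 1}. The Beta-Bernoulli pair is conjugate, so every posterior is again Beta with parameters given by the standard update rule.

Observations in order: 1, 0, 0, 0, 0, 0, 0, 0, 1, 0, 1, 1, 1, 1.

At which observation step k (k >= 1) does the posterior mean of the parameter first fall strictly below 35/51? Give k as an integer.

obs 1: x=1 → posterior Beta(7, 5/2)
obs 2: x=0 → posterior Beta(7, 7/2)
obs 3: x=0 → posterior Beta(7, 9/2)
obs 4: x=0 → posterior Beta(7, 11/2)
obs 5: x=0 → posterior Beta(7, 13/2)
obs 6: x=0 → posterior Beta(7, 15/2)
obs 7: x=0 → posterior Beta(7, 17/2)
obs 8: x=0 → posterior Beta(7, 19/2)
obs 9: x=1 → posterior Beta(8, 19/2)
obs 10: x=0 → posterior Beta(8, 21/2)
obs 11: x=1 → posterior Beta(9, 21/2)
obs 12: x=1 → posterior Beta(10, 21/2)
obs 13: x=1 → posterior Beta(11, 21/2)
obs 14: x=1 → posterior Beta(12, 21/2)

k = 2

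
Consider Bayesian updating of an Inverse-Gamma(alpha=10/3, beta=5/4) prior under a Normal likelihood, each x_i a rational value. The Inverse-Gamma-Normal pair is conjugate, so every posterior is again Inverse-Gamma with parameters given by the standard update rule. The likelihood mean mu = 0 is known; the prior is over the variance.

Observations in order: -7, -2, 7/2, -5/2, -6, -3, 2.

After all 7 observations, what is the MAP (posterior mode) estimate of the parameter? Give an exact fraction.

obs 1: x=-7 → posterior Inverse-Gamma(23/6, 103/4)
obs 2: x=-2 → posterior Inverse-Gamma(13/3, 111/4)
obs 3: x=7/2 → posterior Inverse-Gamma(29/6, 271/8)
obs 4: x=-5/2 → posterior Inverse-Gamma(16/3, 37)
obs 5: x=-6 → posterior Inverse-Gamma(35/6, 55)
obs 6: x=-3 → posterior Inverse-Gamma(19/3, 119/2)
obs 7: x=2 → posterior Inverse-Gamma(41/6, 123/2)

369/47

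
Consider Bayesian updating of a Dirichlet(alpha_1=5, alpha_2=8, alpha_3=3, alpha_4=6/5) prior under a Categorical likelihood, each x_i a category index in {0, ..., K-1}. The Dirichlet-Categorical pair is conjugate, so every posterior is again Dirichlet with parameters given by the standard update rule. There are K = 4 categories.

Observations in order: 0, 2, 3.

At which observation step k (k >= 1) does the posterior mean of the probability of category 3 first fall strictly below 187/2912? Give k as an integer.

k = 2

obs 1: x=0 → posterior Dirichlet(6, 8, 3, 6/5)
obs 2: x=2 → posterior Dirichlet(6, 8, 4, 6/5)
obs 3: x=3 → posterior Dirichlet(6, 8, 4, 11/5)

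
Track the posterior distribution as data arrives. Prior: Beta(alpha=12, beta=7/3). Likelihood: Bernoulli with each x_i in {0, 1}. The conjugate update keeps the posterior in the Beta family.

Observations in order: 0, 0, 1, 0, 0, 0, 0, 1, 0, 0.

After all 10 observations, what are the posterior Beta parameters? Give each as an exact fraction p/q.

alpha=14, beta=31/3

obs 1: x=0 → posterior Beta(12, 10/3)
obs 2: x=0 → posterior Beta(12, 13/3)
obs 3: x=1 → posterior Beta(13, 13/3)
obs 4: x=0 → posterior Beta(13, 16/3)
obs 5: x=0 → posterior Beta(13, 19/3)
obs 6: x=0 → posterior Beta(13, 22/3)
obs 7: x=0 → posterior Beta(13, 25/3)
obs 8: x=1 → posterior Beta(14, 25/3)
obs 9: x=0 → posterior Beta(14, 28/3)
obs 10: x=0 → posterior Beta(14, 31/3)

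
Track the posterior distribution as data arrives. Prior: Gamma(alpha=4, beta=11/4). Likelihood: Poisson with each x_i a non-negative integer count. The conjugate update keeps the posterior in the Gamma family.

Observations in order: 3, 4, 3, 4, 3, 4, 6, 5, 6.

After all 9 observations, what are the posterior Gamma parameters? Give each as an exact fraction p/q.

obs 1: x=3 → posterior Gamma(7, 15/4)
obs 2: x=4 → posterior Gamma(11, 19/4)
obs 3: x=3 → posterior Gamma(14, 23/4)
obs 4: x=4 → posterior Gamma(18, 27/4)
obs 5: x=3 → posterior Gamma(21, 31/4)
obs 6: x=4 → posterior Gamma(25, 35/4)
obs 7: x=6 → posterior Gamma(31, 39/4)
obs 8: x=5 → posterior Gamma(36, 43/4)
obs 9: x=6 → posterior Gamma(42, 47/4)

alpha=42, beta=47/4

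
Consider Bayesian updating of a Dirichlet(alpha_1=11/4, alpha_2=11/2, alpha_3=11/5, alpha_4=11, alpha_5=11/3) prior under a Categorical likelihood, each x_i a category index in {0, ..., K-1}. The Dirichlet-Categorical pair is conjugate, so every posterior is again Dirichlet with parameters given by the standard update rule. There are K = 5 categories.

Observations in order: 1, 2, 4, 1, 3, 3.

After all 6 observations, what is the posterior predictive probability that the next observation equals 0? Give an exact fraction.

obs 1: x=1 → posterior Dirichlet(11/4, 13/2, 11/5, 11, 11/3)
obs 2: x=2 → posterior Dirichlet(11/4, 13/2, 16/5, 11, 11/3)
obs 3: x=4 → posterior Dirichlet(11/4, 13/2, 16/5, 11, 14/3)
obs 4: x=1 → posterior Dirichlet(11/4, 15/2, 16/5, 11, 14/3)
obs 5: x=3 → posterior Dirichlet(11/4, 15/2, 16/5, 12, 14/3)
obs 6: x=3 → posterior Dirichlet(11/4, 15/2, 16/5, 13, 14/3)

165/1867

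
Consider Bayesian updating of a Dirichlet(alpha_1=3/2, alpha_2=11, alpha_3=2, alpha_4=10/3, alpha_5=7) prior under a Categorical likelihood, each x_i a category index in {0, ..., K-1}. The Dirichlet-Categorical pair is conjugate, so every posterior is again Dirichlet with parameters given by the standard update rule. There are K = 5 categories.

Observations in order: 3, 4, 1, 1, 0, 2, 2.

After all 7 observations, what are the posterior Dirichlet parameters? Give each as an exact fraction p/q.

alpha_1=5/2, alpha_2=13, alpha_3=4, alpha_4=13/3, alpha_5=8

obs 1: x=3 → posterior Dirichlet(3/2, 11, 2, 13/3, 7)
obs 2: x=4 → posterior Dirichlet(3/2, 11, 2, 13/3, 8)
obs 3: x=1 → posterior Dirichlet(3/2, 12, 2, 13/3, 8)
obs 4: x=1 → posterior Dirichlet(3/2, 13, 2, 13/3, 8)
obs 5: x=0 → posterior Dirichlet(5/2, 13, 2, 13/3, 8)
obs 6: x=2 → posterior Dirichlet(5/2, 13, 3, 13/3, 8)
obs 7: x=2 → posterior Dirichlet(5/2, 13, 4, 13/3, 8)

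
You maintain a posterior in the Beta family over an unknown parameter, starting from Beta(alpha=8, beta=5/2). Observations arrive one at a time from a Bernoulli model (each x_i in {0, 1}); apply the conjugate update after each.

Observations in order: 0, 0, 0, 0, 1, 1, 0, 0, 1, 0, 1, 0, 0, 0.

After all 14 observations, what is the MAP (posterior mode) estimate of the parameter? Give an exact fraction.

22/45

obs 1: x=0 → posterior Beta(8, 7/2)
obs 2: x=0 → posterior Beta(8, 9/2)
obs 3: x=0 → posterior Beta(8, 11/2)
obs 4: x=0 → posterior Beta(8, 13/2)
obs 5: x=1 → posterior Beta(9, 13/2)
obs 6: x=1 → posterior Beta(10, 13/2)
obs 7: x=0 → posterior Beta(10, 15/2)
obs 8: x=0 → posterior Beta(10, 17/2)
obs 9: x=1 → posterior Beta(11, 17/2)
obs 10: x=0 → posterior Beta(11, 19/2)
obs 11: x=1 → posterior Beta(12, 19/2)
obs 12: x=0 → posterior Beta(12, 21/2)
obs 13: x=0 → posterior Beta(12, 23/2)
obs 14: x=0 → posterior Beta(12, 25/2)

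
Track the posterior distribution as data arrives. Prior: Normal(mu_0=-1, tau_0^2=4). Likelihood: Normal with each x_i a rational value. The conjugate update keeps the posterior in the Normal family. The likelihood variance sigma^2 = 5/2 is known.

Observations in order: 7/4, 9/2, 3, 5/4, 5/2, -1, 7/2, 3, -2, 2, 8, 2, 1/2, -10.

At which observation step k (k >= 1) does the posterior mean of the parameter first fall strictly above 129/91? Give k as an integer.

obs 1: x=7/4 → posterior Normal(9/13, 20/13)
obs 2: x=9/2 → posterior Normal(15/7, 20/21)
obs 3: x=3 → posterior Normal(69/29, 20/29)
obs 4: x=5/4 → posterior Normal(79/37, 20/37)
obs 5: x=5/2 → posterior Normal(11/5, 4/9)
obs 6: x=-1 → posterior Normal(91/53, 20/53)
obs 7: x=7/2 → posterior Normal(119/61, 20/61)
obs 8: x=3 → posterior Normal(143/69, 20/69)
obs 9: x=-2 → posterior Normal(127/77, 20/77)
obs 10: x=2 → posterior Normal(143/85, 4/17)
obs 11: x=8 → posterior Normal(69/31, 20/93)
obs 12: x=2 → posterior Normal(223/101, 20/101)
obs 13: x=1/2 → posterior Normal(227/109, 20/109)
obs 14: x=-10 → posterior Normal(49/39, 20/117)

k = 2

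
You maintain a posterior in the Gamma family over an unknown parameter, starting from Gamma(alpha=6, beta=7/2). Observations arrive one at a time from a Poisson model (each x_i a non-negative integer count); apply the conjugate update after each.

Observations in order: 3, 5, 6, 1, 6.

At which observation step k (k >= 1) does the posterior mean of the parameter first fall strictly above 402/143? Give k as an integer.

k = 3

obs 1: x=3 → posterior Gamma(9, 9/2)
obs 2: x=5 → posterior Gamma(14, 11/2)
obs 3: x=6 → posterior Gamma(20, 13/2)
obs 4: x=1 → posterior Gamma(21, 15/2)
obs 5: x=6 → posterior Gamma(27, 17/2)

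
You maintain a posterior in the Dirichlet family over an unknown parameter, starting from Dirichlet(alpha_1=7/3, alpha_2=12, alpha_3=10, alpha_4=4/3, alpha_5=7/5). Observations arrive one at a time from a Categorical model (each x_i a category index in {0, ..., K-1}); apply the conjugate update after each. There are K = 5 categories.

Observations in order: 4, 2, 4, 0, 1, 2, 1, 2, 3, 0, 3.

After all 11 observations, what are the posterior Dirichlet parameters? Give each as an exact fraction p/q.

obs 1: x=4 → posterior Dirichlet(7/3, 12, 10, 4/3, 12/5)
obs 2: x=2 → posterior Dirichlet(7/3, 12, 11, 4/3, 12/5)
obs 3: x=4 → posterior Dirichlet(7/3, 12, 11, 4/3, 17/5)
obs 4: x=0 → posterior Dirichlet(10/3, 12, 11, 4/3, 17/5)
obs 5: x=1 → posterior Dirichlet(10/3, 13, 11, 4/3, 17/5)
obs 6: x=2 → posterior Dirichlet(10/3, 13, 12, 4/3, 17/5)
obs 7: x=1 → posterior Dirichlet(10/3, 14, 12, 4/3, 17/5)
obs 8: x=2 → posterior Dirichlet(10/3, 14, 13, 4/3, 17/5)
obs 9: x=3 → posterior Dirichlet(10/3, 14, 13, 7/3, 17/5)
obs 10: x=0 → posterior Dirichlet(13/3, 14, 13, 7/3, 17/5)
obs 11: x=3 → posterior Dirichlet(13/3, 14, 13, 10/3, 17/5)

alpha_1=13/3, alpha_2=14, alpha_3=13, alpha_4=10/3, alpha_5=17/5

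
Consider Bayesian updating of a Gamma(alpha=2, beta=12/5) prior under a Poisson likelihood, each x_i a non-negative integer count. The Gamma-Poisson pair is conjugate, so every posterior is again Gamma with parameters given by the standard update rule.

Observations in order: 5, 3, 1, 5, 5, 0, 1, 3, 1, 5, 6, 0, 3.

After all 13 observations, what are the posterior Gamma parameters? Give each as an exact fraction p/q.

obs 1: x=5 → posterior Gamma(7, 17/5)
obs 2: x=3 → posterior Gamma(10, 22/5)
obs 3: x=1 → posterior Gamma(11, 27/5)
obs 4: x=5 → posterior Gamma(16, 32/5)
obs 5: x=5 → posterior Gamma(21, 37/5)
obs 6: x=0 → posterior Gamma(21, 42/5)
obs 7: x=1 → posterior Gamma(22, 47/5)
obs 8: x=3 → posterior Gamma(25, 52/5)
obs 9: x=1 → posterior Gamma(26, 57/5)
obs 10: x=5 → posterior Gamma(31, 62/5)
obs 11: x=6 → posterior Gamma(37, 67/5)
obs 12: x=0 → posterior Gamma(37, 72/5)
obs 13: x=3 → posterior Gamma(40, 77/5)

alpha=40, beta=77/5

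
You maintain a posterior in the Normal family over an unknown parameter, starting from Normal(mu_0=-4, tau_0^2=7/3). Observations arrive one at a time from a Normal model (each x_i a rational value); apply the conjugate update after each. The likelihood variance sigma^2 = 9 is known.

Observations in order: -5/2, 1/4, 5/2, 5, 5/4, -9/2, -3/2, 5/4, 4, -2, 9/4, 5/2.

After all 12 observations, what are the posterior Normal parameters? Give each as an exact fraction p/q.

mu_0=-97/222, tau_0^2=21/37

obs 1: x=-5/2 → posterior Normal(-251/68, 63/34)
obs 2: x=1/4 → posterior Normal(-495/164, 63/41)
obs 3: x=5/2 → posterior Normal(-425/192, 21/16)
obs 4: x=5 → posterior Normal(-57/44, 63/55)
obs 5: x=5/4 → posterior Normal(-125/124, 63/62)
obs 6: x=-9/2 → posterior Normal(-94/69, 21/23)
obs 7: x=-3/2 → posterior Normal(-11/8, 63/76)
obs 8: x=5/4 → posterior Normal(-383/332, 63/83)
obs 9: x=4 → posterior Normal(-271/360, 7/10)
obs 10: x=-2 → posterior Normal(-327/388, 63/97)
obs 11: x=9/4 → posterior Normal(-33/52, 63/104)
obs 12: x=5/2 → posterior Normal(-97/222, 21/37)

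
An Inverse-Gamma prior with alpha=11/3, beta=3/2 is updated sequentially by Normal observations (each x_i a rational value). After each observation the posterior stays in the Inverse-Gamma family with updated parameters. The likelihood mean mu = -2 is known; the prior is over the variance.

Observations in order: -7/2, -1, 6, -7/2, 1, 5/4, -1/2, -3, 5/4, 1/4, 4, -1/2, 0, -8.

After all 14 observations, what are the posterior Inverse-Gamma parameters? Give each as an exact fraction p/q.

obs 1: x=-7/2 → posterior Inverse-Gamma(25/6, 21/8)
obs 2: x=-1 → posterior Inverse-Gamma(14/3, 25/8)
obs 3: x=6 → posterior Inverse-Gamma(31/6, 281/8)
obs 4: x=-7/2 → posterior Inverse-Gamma(17/3, 145/4)
obs 5: x=1 → posterior Inverse-Gamma(37/6, 163/4)
obs 6: x=5/4 → posterior Inverse-Gamma(20/3, 1473/32)
obs 7: x=-1/2 → posterior Inverse-Gamma(43/6, 1509/32)
obs 8: x=-3 → posterior Inverse-Gamma(23/3, 1525/32)
obs 9: x=5/4 → posterior Inverse-Gamma(49/6, 847/16)
obs 10: x=1/4 → posterior Inverse-Gamma(26/3, 1775/32)
obs 11: x=4 → posterior Inverse-Gamma(55/6, 2351/32)
obs 12: x=-1/2 → posterior Inverse-Gamma(29/3, 2387/32)
obs 13: x=0 → posterior Inverse-Gamma(61/6, 2451/32)
obs 14: x=-8 → posterior Inverse-Gamma(32/3, 3027/32)

alpha=32/3, beta=3027/32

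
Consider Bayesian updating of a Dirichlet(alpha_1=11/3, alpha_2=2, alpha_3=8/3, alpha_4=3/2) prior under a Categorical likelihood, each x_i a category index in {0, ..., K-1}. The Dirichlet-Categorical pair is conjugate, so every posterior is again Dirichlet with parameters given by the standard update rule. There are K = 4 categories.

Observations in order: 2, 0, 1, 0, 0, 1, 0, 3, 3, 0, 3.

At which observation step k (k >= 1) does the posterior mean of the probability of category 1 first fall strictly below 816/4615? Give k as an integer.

k = 2

obs 1: x=2 → posterior Dirichlet(11/3, 2, 11/3, 3/2)
obs 2: x=0 → posterior Dirichlet(14/3, 2, 11/3, 3/2)
obs 3: x=1 → posterior Dirichlet(14/3, 3, 11/3, 3/2)
obs 4: x=0 → posterior Dirichlet(17/3, 3, 11/3, 3/2)
obs 5: x=0 → posterior Dirichlet(20/3, 3, 11/3, 3/2)
obs 6: x=1 → posterior Dirichlet(20/3, 4, 11/3, 3/2)
obs 7: x=0 → posterior Dirichlet(23/3, 4, 11/3, 3/2)
obs 8: x=3 → posterior Dirichlet(23/3, 4, 11/3, 5/2)
obs 9: x=3 → posterior Dirichlet(23/3, 4, 11/3, 7/2)
obs 10: x=0 → posterior Dirichlet(26/3, 4, 11/3, 7/2)
obs 11: x=3 → posterior Dirichlet(26/3, 4, 11/3, 9/2)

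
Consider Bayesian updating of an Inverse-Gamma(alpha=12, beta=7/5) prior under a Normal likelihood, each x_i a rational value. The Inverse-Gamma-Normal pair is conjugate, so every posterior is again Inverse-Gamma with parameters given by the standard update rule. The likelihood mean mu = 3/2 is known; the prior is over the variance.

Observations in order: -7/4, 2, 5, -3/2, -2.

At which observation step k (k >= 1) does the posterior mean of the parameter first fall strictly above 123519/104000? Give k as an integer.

k = 4

obs 1: x=-7/4 → posterior Inverse-Gamma(25/2, 1069/160)
obs 2: x=2 → posterior Inverse-Gamma(13, 1089/160)
obs 3: x=5 → posterior Inverse-Gamma(27/2, 2069/160)
obs 4: x=-3/2 → posterior Inverse-Gamma(14, 2789/160)
obs 5: x=-2 → posterior Inverse-Gamma(29/2, 3769/160)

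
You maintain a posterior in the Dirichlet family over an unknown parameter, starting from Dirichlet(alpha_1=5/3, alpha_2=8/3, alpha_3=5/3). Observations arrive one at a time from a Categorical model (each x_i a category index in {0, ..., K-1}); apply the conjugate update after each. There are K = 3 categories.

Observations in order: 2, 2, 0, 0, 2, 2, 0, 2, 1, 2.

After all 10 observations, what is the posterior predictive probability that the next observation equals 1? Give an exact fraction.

11/48

obs 1: x=2 → posterior Dirichlet(5/3, 8/3, 8/3)
obs 2: x=2 → posterior Dirichlet(5/3, 8/3, 11/3)
obs 3: x=0 → posterior Dirichlet(8/3, 8/3, 11/3)
obs 4: x=0 → posterior Dirichlet(11/3, 8/3, 11/3)
obs 5: x=2 → posterior Dirichlet(11/3, 8/3, 14/3)
obs 6: x=2 → posterior Dirichlet(11/3, 8/3, 17/3)
obs 7: x=0 → posterior Dirichlet(14/3, 8/3, 17/3)
obs 8: x=2 → posterior Dirichlet(14/3, 8/3, 20/3)
obs 9: x=1 → posterior Dirichlet(14/3, 11/3, 20/3)
obs 10: x=2 → posterior Dirichlet(14/3, 11/3, 23/3)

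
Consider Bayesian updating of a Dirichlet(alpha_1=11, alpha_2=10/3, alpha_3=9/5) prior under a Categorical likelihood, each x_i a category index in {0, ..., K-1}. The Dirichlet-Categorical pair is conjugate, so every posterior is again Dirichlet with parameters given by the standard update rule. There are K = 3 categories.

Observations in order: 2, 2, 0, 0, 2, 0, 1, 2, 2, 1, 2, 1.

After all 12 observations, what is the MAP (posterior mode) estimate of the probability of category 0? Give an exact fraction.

15/29

obs 1: x=2 → posterior Dirichlet(11, 10/3, 14/5)
obs 2: x=2 → posterior Dirichlet(11, 10/3, 19/5)
obs 3: x=0 → posterior Dirichlet(12, 10/3, 19/5)
obs 4: x=0 → posterior Dirichlet(13, 10/3, 19/5)
obs 5: x=2 → posterior Dirichlet(13, 10/3, 24/5)
obs 6: x=0 → posterior Dirichlet(14, 10/3, 24/5)
obs 7: x=1 → posterior Dirichlet(14, 13/3, 24/5)
obs 8: x=2 → posterior Dirichlet(14, 13/3, 29/5)
obs 9: x=2 → posterior Dirichlet(14, 13/3, 34/5)
obs 10: x=1 → posterior Dirichlet(14, 16/3, 34/5)
obs 11: x=2 → posterior Dirichlet(14, 16/3, 39/5)
obs 12: x=1 → posterior Dirichlet(14, 19/3, 39/5)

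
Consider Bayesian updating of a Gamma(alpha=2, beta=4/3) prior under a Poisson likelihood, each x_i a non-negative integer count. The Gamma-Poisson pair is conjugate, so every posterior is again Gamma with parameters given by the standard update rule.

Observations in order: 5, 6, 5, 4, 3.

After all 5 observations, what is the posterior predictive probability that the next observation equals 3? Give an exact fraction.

obs 1: x=5 → posterior Gamma(7, 7/3)
obs 2: x=6 → posterior Gamma(13, 10/3)
obs 3: x=5 → posterior Gamma(18, 13/3)
obs 4: x=4 → posterior Gamma(22, 16/3)
obs 5: x=3 → posterior Gamma(25, 19/3)

7350716246980024671153743971902408525/38711059958478986452554295441868455936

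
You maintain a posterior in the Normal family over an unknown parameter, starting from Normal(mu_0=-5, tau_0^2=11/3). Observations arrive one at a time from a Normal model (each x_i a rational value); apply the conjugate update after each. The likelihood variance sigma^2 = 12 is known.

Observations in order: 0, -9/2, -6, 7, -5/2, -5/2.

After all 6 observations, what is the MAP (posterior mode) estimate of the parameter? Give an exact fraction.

obs 1: x=0 → posterior Normal(-180/47, 132/47)
obs 2: x=-9/2 → posterior Normal(-459/116, 66/29)
obs 3: x=-6 → posterior Normal(-197/46, 44/23)
obs 4: x=7 → posterior Normal(-437/160, 33/20)
obs 5: x=-5/2 → posterior Normal(-246/91, 132/91)
obs 6: x=-5/2 → posterior Normal(-547/204, 22/17)

-547/204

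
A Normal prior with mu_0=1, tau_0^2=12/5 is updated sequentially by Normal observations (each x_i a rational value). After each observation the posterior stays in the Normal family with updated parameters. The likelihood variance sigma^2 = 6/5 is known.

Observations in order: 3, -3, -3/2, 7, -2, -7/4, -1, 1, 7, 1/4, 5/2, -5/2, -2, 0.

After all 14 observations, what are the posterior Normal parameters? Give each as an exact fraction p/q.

obs 1: x=3 → posterior Normal(7/3, 4/5)
obs 2: x=-3 → posterior Normal(1/5, 12/25)
obs 3: x=-3/2 → posterior Normal(-2/7, 12/35)
obs 4: x=7 → posterior Normal(4/3, 4/15)
obs 5: x=-2 → posterior Normal(8/11, 12/55)
obs 6: x=-7/4 → posterior Normal(9/26, 12/65)
obs 7: x=-1 → posterior Normal(1/6, 4/25)
obs 8: x=1 → posterior Normal(9/34, 12/85)
obs 9: x=7 → posterior Normal(37/38, 12/95)
obs 10: x=1/4 → posterior Normal(19/21, 4/35)
obs 11: x=5/2 → posterior Normal(24/23, 12/115)
obs 12: x=-5/2 → posterior Normal(19/25, 12/125)
obs 13: x=-2 → posterior Normal(5/9, 4/45)
obs 14: x=0 → posterior Normal(15/29, 12/145)

mu_0=15/29, tau_0^2=12/145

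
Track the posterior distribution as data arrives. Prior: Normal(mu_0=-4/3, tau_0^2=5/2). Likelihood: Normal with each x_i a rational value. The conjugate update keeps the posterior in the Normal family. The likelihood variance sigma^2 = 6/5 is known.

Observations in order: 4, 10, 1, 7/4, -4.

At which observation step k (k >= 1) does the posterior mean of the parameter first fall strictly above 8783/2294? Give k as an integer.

obs 1: x=4 → posterior Normal(84/37, 30/37)
obs 2: x=10 → posterior Normal(167/31, 15/31)
obs 3: x=1 → posterior Normal(359/87, 10/29)
obs 4: x=7/4 → posterior Normal(1611/448, 15/56)
obs 5: x=-4 → posterior Normal(1211/548, 30/137)

k = 2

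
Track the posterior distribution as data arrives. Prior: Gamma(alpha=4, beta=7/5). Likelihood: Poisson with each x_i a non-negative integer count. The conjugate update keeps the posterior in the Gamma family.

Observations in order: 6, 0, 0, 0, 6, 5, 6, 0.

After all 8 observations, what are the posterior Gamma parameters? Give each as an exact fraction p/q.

obs 1: x=6 → posterior Gamma(10, 12/5)
obs 2: x=0 → posterior Gamma(10, 17/5)
obs 3: x=0 → posterior Gamma(10, 22/5)
obs 4: x=0 → posterior Gamma(10, 27/5)
obs 5: x=6 → posterior Gamma(16, 32/5)
obs 6: x=5 → posterior Gamma(21, 37/5)
obs 7: x=6 → posterior Gamma(27, 42/5)
obs 8: x=0 → posterior Gamma(27, 47/5)

alpha=27, beta=47/5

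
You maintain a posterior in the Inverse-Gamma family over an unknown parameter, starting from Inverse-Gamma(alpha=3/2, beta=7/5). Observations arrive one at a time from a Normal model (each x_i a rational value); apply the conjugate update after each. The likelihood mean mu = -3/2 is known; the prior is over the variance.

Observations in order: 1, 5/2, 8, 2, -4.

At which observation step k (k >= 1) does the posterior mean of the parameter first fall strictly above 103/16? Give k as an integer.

obs 1: x=1 → posterior Inverse-Gamma(2, 181/40)
obs 2: x=5/2 → posterior Inverse-Gamma(5/2, 501/40)
obs 3: x=8 → posterior Inverse-Gamma(3, 1153/20)
obs 4: x=2 → posterior Inverse-Gamma(7/2, 2551/40)
obs 5: x=-4 → posterior Inverse-Gamma(4, 669/10)

k = 2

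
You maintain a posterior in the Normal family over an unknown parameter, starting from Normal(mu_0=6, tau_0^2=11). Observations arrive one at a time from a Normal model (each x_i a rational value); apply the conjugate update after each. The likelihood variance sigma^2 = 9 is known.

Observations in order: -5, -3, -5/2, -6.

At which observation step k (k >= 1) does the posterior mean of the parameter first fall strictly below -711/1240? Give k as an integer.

obs 1: x=-5 → posterior Normal(-1/20, 99/20)
obs 2: x=-3 → posterior Normal(-34/31, 99/31)
obs 3: x=-5/2 → posterior Normal(-41/28, 33/14)
obs 4: x=-6 → posterior Normal(-255/106, 99/53)

k = 2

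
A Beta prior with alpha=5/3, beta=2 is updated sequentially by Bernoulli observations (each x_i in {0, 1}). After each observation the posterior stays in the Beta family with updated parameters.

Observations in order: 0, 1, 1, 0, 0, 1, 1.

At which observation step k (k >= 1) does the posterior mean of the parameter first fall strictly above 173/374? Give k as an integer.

obs 1: x=0 → posterior Beta(5/3, 3)
obs 2: x=1 → posterior Beta(8/3, 3)
obs 3: x=1 → posterior Beta(11/3, 3)
obs 4: x=0 → posterior Beta(11/3, 4)
obs 5: x=0 → posterior Beta(11/3, 5)
obs 6: x=1 → posterior Beta(14/3, 5)
obs 7: x=1 → posterior Beta(17/3, 5)

k = 2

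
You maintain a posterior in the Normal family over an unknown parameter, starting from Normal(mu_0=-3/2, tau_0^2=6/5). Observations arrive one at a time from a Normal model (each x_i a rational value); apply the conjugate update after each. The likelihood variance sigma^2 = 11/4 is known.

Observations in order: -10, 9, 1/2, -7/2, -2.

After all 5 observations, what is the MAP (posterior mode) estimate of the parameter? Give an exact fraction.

obs 1: x=-10 → posterior Normal(-645/158, 66/79)
obs 2: x=9 → posterior Normal(-213/206, 66/103)
obs 3: x=1/2 → posterior Normal(-189/254, 66/127)
obs 4: x=-7/2 → posterior Normal(-357/302, 66/151)
obs 5: x=-2 → posterior Normal(-453/350, 66/175)

-453/350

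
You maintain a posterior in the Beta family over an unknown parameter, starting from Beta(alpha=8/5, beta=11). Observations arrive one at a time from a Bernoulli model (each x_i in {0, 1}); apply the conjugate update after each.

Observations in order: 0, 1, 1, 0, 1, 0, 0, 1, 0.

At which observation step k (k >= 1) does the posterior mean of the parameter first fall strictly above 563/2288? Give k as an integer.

k = 5

obs 1: x=0 → posterior Beta(8/5, 12)
obs 2: x=1 → posterior Beta(13/5, 12)
obs 3: x=1 → posterior Beta(18/5, 12)
obs 4: x=0 → posterior Beta(18/5, 13)
obs 5: x=1 → posterior Beta(23/5, 13)
obs 6: x=0 → posterior Beta(23/5, 14)
obs 7: x=0 → posterior Beta(23/5, 15)
obs 8: x=1 → posterior Beta(28/5, 15)
obs 9: x=0 → posterior Beta(28/5, 16)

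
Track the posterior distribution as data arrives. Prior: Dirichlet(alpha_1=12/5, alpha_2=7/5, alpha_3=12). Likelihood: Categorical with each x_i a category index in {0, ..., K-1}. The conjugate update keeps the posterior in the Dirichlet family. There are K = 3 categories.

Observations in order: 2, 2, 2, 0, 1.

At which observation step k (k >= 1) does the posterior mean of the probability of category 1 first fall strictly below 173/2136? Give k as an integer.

k = 2

obs 1: x=2 → posterior Dirichlet(12/5, 7/5, 13)
obs 2: x=2 → posterior Dirichlet(12/5, 7/5, 14)
obs 3: x=2 → posterior Dirichlet(12/5, 7/5, 15)
obs 4: x=0 → posterior Dirichlet(17/5, 7/5, 15)
obs 5: x=1 → posterior Dirichlet(17/5, 12/5, 15)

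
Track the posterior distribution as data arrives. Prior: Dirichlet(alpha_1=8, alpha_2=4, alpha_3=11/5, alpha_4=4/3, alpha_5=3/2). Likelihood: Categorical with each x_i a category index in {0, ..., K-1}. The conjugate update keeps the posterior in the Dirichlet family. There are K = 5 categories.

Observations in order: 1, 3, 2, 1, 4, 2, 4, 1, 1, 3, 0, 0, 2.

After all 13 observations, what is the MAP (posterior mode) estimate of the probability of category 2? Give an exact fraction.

obs 1: x=1 → posterior Dirichlet(8, 5, 11/5, 4/3, 3/2)
obs 2: x=3 → posterior Dirichlet(8, 5, 11/5, 7/3, 3/2)
obs 3: x=2 → posterior Dirichlet(8, 5, 16/5, 7/3, 3/2)
obs 4: x=1 → posterior Dirichlet(8, 6, 16/5, 7/3, 3/2)
obs 5: x=4 → posterior Dirichlet(8, 6, 16/5, 7/3, 5/2)
obs 6: x=2 → posterior Dirichlet(8, 6, 21/5, 7/3, 5/2)
obs 7: x=4 → posterior Dirichlet(8, 6, 21/5, 7/3, 7/2)
obs 8: x=1 → posterior Dirichlet(8, 7, 21/5, 7/3, 7/2)
obs 9: x=1 → posterior Dirichlet(8, 8, 21/5, 7/3, 7/2)
obs 10: x=3 → posterior Dirichlet(8, 8, 21/5, 10/3, 7/2)
obs 11: x=0 → posterior Dirichlet(9, 8, 21/5, 10/3, 7/2)
obs 12: x=0 → posterior Dirichlet(10, 8, 21/5, 10/3, 7/2)
obs 13: x=2 → posterior Dirichlet(10, 8, 26/5, 10/3, 7/2)

126/751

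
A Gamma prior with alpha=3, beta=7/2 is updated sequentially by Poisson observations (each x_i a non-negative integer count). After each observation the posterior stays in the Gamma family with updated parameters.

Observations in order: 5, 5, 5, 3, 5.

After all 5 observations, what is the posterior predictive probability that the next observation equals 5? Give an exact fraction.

obs 1: x=5 → posterior Gamma(8, 9/2)
obs 2: x=5 → posterior Gamma(13, 11/2)
obs 3: x=5 → posterior Gamma(18, 13/2)
obs 4: x=3 → posterior Gamma(21, 15/2)
obs 5: x=5 → posterior Gamma(26, 17/2)

447357872333122057600760324463189450048/4378865740046709085864680868712732574619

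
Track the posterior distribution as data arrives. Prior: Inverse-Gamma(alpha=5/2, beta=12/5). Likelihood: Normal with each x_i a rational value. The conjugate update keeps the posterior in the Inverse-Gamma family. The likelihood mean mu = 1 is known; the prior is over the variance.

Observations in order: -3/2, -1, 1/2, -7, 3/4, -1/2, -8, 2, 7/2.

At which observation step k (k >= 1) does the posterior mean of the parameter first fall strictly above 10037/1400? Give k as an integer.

obs 1: x=-3/2 → posterior Inverse-Gamma(3, 221/40)
obs 2: x=-1 → posterior Inverse-Gamma(7/2, 301/40)
obs 3: x=1/2 → posterior Inverse-Gamma(4, 153/20)
obs 4: x=-7 → posterior Inverse-Gamma(9/2, 793/20)
obs 5: x=3/4 → posterior Inverse-Gamma(5, 6349/160)
obs 6: x=-1/2 → posterior Inverse-Gamma(11/2, 6529/160)
obs 7: x=-8 → posterior Inverse-Gamma(6, 13009/160)
obs 8: x=2 → posterior Inverse-Gamma(13/2, 13089/160)
obs 9: x=7/2 → posterior Inverse-Gamma(7, 13589/160)

k = 4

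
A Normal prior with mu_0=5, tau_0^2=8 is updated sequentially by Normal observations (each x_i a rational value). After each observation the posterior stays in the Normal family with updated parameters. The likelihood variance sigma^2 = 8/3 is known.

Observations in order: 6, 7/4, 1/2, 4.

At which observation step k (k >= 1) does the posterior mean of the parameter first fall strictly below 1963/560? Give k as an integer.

obs 1: x=6 → posterior Normal(23/4, 2)
obs 2: x=7/4 → posterior Normal(113/28, 8/7)
obs 3: x=1/2 → posterior Normal(119/40, 4/5)
obs 4: x=4 → posterior Normal(167/52, 8/13)

k = 3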